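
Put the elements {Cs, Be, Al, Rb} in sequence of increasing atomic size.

Across a period the added protons contract the valence shell; down a group each new principal shell makes the atom larger.
Here both period and group differ, so the two effects have to be weighed against each other.
Al > Be: the two effects oppose for this pair; the down-group effect wins (126 vs 102 pm).
Rb > Al: both effects reinforce here, so Rb is clearly the larger of the two.
Cs > Rb: Cs sits below Rb in group 1, so the down-group effect alone puts Cs larger.
Tabulated atomic radius (pm): Be 102, Al 126, Rb 210, Cs 232.
So from smallest to largest: Be < Al < Rb < Cs.

Be < Al < Rb < Cs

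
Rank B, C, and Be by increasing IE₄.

The fourth ionization energy removes an electron from the +3 ion. For each element: B³⁺ is the bare [He] core; C³⁺ still has 1 valence electron; Be³⁺ is already 1 electron into the core.
Pulling an electron out of a noble-gas core costs far more than removing a remaining valence electron, so Be and B sit at the high end of IE_4.
The numbers (kJ/mol): B 25026, C 6223, Be 21007.
So the fourth ionization energies run C < Be < B.

C < Be < B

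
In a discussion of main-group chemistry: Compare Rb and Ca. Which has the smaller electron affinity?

Ca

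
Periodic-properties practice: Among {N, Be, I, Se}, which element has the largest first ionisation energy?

N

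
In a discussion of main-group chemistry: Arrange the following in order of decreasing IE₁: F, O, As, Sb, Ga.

O is in period 2, group 16; F is in period 2, group 17; Ga is in period 4, group 13; As is in period 4, group 15; Sb is in period 5, group 15.
Across a period the outer electron is held more tightly (higher IE₁); down a group it sits in a higher shell, more shielded, and comes off more easily.
These span different periods and groups, so the two trends combine.
Sb > Ga: the two effects oppose for this pair; the across-period effect wins (831 vs 579 kJ/mol).
As > Sb: they share group 15; the group trend gives As the larger value.
O > As: relative to As, both the across-period and down-group shifts push O's first ionization energy up.
F > O: both are in period 2; the period trend gives F the larger value.
Tabulated first ionization energy (kJ/mol): O 1314, F 1681, Ga 579, As 947, Sb 831.
So from highest to lowest: F > O > As > Sb > Ga.

F, O, As, Sb, Ga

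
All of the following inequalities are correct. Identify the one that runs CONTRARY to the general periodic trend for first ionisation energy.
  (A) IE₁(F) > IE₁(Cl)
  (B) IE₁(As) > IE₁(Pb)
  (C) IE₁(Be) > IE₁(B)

The general trend: first ionisation energy increases across a period and decreases down a group.
(A) F (period 2, group 17) vs Cl (period 3, group 17): the stated order agrees with the simple trend.
(B) As (period 4, group 15) vs Pb (period 6, group 14): the stated order agrees with the simple trend.
(C) Be (period 2, group 2) vs B (period 2, group 13): the stated order contradicts the simple trend.
The exception is (C): removing B's lone 2p electron is easier than breaking Be's filled 2s².

(C)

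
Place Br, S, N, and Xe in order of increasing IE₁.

S < Br < Xe < N

N is in period 2, group 15; S is in period 3, group 16; Br is in period 4, group 17; Xe is in period 5, group 18.
First ionization energy rises across a period (greater Z_eff holds electrons more tightly) and falls down a group (valence electrons are farther from the nucleus).
These sit on a diagonal, where the across-period and down-group effects partly cancel.
Br > S: the two effects oppose for this pair; the across-period effect wins (1140 vs 1000 kJ/mol).
Xe > Br: the two effects oppose for this pair; the across-period effect wins (1170 vs 1140 kJ/mol).
N > Xe: the two effects oppose for this pair; the down-group effect wins (1402 vs 1170 kJ/mol).
Tabulated first ionization energy (kJ/mol): N 1402, S 1000, Br 1140, Xe 1170.
So from lowest to highest: S < Br < Xe < N.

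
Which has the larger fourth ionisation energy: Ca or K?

Ca

The fourth ionization energy removes an electron from the +3 ion. For each element: Ca³⁺ is already 1 electron into the core; K³⁺ is already 2 electrons into the core.
All of these are removing an electron from a noble-gas core or deeper; the smaller core (lower principal quantum number) is held far more tightly, and within a period the higher nuclear charge binds the same core more tightly.
The numbers (kJ/mol): Ca 6491, K 5877.
Putting it together, IE_4: K < Ca.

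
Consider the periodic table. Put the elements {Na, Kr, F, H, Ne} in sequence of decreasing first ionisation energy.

Ne > F > Kr > H > Na

H is in period 1, group 1; F is in period 2, group 17; Ne is in period 2, group 18; Na is in period 3, group 1; Kr is in period 4, group 18.
IE₁ increases left→right with effective nuclear charge and decreases top→bottom as the valence shell moves farther out.
Neither a single period nor a single group — weigh both effects.
H > Na: they share group 1; the group trend gives H the larger value.
Kr > H: the two effects oppose for this pair; the across-period effect wins (1351 vs 1312 kJ/mol).
F > Kr: period and group pull opposite ways; the down-group shift dominates (1681 vs 1351 kJ/mol).
Ne > F: both are in period 2; the period trend gives Ne the larger value.
For reference (kJ/mol): H 1312, F 1681, Ne 2081, Na 496, Kr 1351.
So from highest to lowest: Ne > F > Kr > H > Na.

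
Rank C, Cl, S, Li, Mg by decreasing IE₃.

Li, Mg, C, Cl, S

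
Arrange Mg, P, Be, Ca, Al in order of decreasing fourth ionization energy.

Be > Al > Mg > Ca > P

The fourth ionization energy removes an electron from the +3 ion. For each element: Mg³⁺ is already 1 electron into the core; P³⁺ still has 2 valence electrons; Be³⁺ is already 1 electron into the core; Ca³⁺ is already 1 electron into the core; Al³⁺ is the bare [Ne] core.
Pulling an electron out of a noble-gas core costs far more than removing a remaining valence electron, so Ca, Mg, Al and Be sit at the high end of IE_4.
Approximate IE_4 values (kJ/mol): Mg 10543, P 4964, Be 21007, Ca 6491, Al 11577.
Overall IE_4 order: P < Ca < Mg < Al < Be.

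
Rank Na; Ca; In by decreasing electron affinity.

Na > In > Ca

EA tends to increase across a period and decrease down a group, though the pattern is less regular than for IE or radius.
A diagonal step moves right (one effect) and down (the opposite effect) at once.
In > Ca: period and group pull opposite ways; the across-period shift dominates (29 vs 2 kJ/mol).
Na > In: the two effects oppose for this pair; the down-group effect wins (53 vs 29 kJ/mol).
Tabulated electron affinity (kJ/mol): Na 53, Ca 2, In 29.
So from highest to lowest: Na > In > Ca.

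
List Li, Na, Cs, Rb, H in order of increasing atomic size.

H < Li < Na < Rb < Cs

H is in period 1, group 1; Li is in period 2, group 1; Na is in period 3, group 1; Rb is in period 5, group 1; Cs is in period 6, group 1.
Radius decreases left→right (rising Z_eff, same n) and increases top→bottom (higher n).
All are in group 1, so atomic radius increases down the group.
So from smallest to largest: H < Li < Na < Rb < Cs.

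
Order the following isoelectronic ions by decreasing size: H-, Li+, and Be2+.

H- > Li+ > Be2+

All of these have 2 electrons, so size is governed by nuclear charge alone: the more protons, the stronger the pull on the same electron cloud, and the smaller the ion.
Nuclear charges: Be2+ (Z=4), Li+ (Z=3), H- (Z=1).
Largest to smallest: H- > Li+ > Be2+.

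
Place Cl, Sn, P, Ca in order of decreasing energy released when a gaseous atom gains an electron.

Adding an electron releases more energy for atoms nearer the top right (short of the noble gases).
Here both period and group differ, so the two effects have to be weighed against each other.
P > Ca: both effects reinforce here, so P is clearly the higher of the two.
Sn > P: this pair runs against the simple trend — see the exception note.
Cl > Sn: both effects reinforce here, so Cl is clearly the higher of the two.
Note the exception: Sn has a higher electron affinity than P, contrary to the simple trend — adding an electron to P's half-filled np³ subshell costs electron-pairing energy.
Approximate values (kJ/mol): P 72, Cl 349, Ca 2, Sn 107.
So from highest to lowest: Cl > Sn > P > Ca.

Cl, Sn, P, Ca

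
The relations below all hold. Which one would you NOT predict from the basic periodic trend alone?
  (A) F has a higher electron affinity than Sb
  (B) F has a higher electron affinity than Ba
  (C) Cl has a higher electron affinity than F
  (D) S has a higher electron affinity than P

(C)

The general trend: electron affinity increases across a period and decreases down a group.
(A) F (period 2, group 17) vs Sb (period 5, group 15): the stated order agrees with the simple trend.
(B) F (period 2, group 17) vs Ba (period 6, group 2): the stated order agrees with the simple trend.
(C) Cl (period 3, group 17) vs F (period 2, group 17): the stated order contradicts the simple trend.
(D) S (period 3, group 16) vs P (period 3, group 15): the stated order agrees with the simple trend.
The exception is (C): F's small 2p subshell makes the incoming electron feel strong e⁻–e⁻ repulsion, so Cl actually releases more energy on gaining an electron.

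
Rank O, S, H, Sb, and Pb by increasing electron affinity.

Pb < H < Sb < O < S

H is in period 1, group 1; O is in period 2, group 16; S is in period 3, group 16; Sb is in period 5, group 15; Pb is in period 6, group 14.
Adding an electron releases more energy for atoms nearer the top right (short of the noble gases).
Here both period and group differ, so the two effects have to be weighed against each other.
H > Pb: period and group pull opposite ways; the down-group shift dominates (73 vs 35 kJ/mol).
Sb > H: period and group pull opposite ways; the across-period shift dominates (103 vs 73 kJ/mol).
O > Sb: both effects reinforce here, so O is clearly the higher of the two.
S > O: this pair runs against the simple trend — see the exception note.
Note the exception: S has a higher electron affinity than O, contrary to the simple trend — the compact 2p subshell of O repels the added electron more than S's larger 3p does.
Tabulated electron affinity (kJ/mol): H 73, O 141, S 200, Sb 103, Pb 35.
So from lowest to highest: Pb < H < Sb < O < S.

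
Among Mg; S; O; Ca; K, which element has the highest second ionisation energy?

Consider each +1 ion: Mg⁺ still has 1 valence electron; S⁺ still has 5 valence electrons; O⁺ still has 5 valence electrons; Ca⁺ still has 1 valence electron; K⁺ is the bare [Ar] core.
Usually core removal costs more than valence removal, but here the competition is close: a tightly held n=2 valence electron can cost more to remove than an n=3 core electron, so the actual values have to decide it.
Valence configurations: Mg⁺ [Ne]3s¹, S⁺ [Ne]3s²3p³, O⁺ [He]2s²2p³, Ca⁺ [Ar]4s¹.
Tabulated IE_2 (kJ/mol): Mg 1451, S 2252, O 3388, Ca 1145, K 3052.
Overall IE_2 order: Ca < Mg < S < K < O.

O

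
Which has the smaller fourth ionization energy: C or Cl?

The fourth ionization energy removes an electron from the +3 ion. For each element: C³⁺ still has 1 valence electron; Cl³⁺ still has 4 valence electrons.
All are still removing valence electrons, so compare the +3 ions as you would atoms: IE_4 generally rises across a period (higher Z_eff) and falls down a group (larger shell), subject to the usual subshell exceptions.
Valence configurations: C³⁺ [He]2s¹, Cl³⁺ [Ne]3s²3p².
Approximate IE_4 values (kJ/mol): C 6223, Cl 5159.
Hence IE_4: Cl < C.

Cl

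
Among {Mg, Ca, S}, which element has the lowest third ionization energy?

The third ionization energy removes an electron from the +2 ion. For each element: Mg²⁺ is the bare [Ne] core; Ca²⁺ is the bare [Ar] core; S²⁺ still has 4 valence electrons.
Core electrons are held far more tightly than valence electrons, so Ca and Mg top the IE_3 order.
The numbers (kJ/mol): Mg 7733, Ca 4912, S 3357.
So the third ionization energies run S < Ca < Mg.

S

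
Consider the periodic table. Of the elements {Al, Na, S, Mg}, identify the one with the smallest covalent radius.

Na is in period 3, group 1; Mg is in period 3, group 2; Al is in period 3, group 13; S is in period 3, group 16.
Moving right in a period, electrons are added to the same shell under a stronger nuclear pull, so atoms get smaller; moving down, a new shell is opened and atoms get larger.
All lie in period 3, so atomic radius increases right to left.
The smallest covalent radius among these belongs to S.

S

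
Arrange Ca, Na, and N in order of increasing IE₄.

Consider each +3 ion: Ca³⁺ is already 1 electron into the core; Na³⁺ is already 2 electrons into the core; N³⁺ still has 2 valence electrons.
Usually core removal costs more than valence removal, but here the competition is close: a tightly held n=2 valence electron can cost more to remove than an n=3 core electron, so the actual values have to decide it.
Tabulated IE_4 (kJ/mol): Ca 6491, Na 9543, N 7475.
Overall IE_4 order: Ca < N < Na.

Ca < N < Na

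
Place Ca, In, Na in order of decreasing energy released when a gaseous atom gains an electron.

Adding an electron releases more energy for atoms nearer the top right (short of the noble gases).
These sit on a diagonal, where the across-period and down-group effects partly cancel.
In > Ca: the two effects oppose for this pair; the across-period effect wins (29 vs 2 kJ/mol).
Na > In: the two effects oppose for this pair; the down-group effect wins (53 vs 29 kJ/mol).
Tabulated electron affinity (kJ/mol): Na 53, Ca 2, In 29.
So from highest to lowest: Na > In > Ca.

Na, In, Ca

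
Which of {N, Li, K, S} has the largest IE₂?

After 1 electron has been removed, what remains? N⁺ still has 4 valence electrons; Li⁺ is the bare [He] core; K⁺ is the bare [Ar] core; S⁺ still has 5 valence electrons.
Pulling an electron out of a noble-gas core costs far more than removing a remaining valence electron, so K and Li sit at the high end of IE_2.
Valence configurations: N⁺ [He]2s²2p², S⁺ [Ne]3s²3p³.
Tabulated IE_2 (kJ/mol): N 2856, Li 7298, K 3052, S 2252.
Hence IE_2: S < N < K < Li.

Li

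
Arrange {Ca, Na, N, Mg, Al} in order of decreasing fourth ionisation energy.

After 3 electrons have been removed, what remains? Ca³⁺ is already 1 electron into the core; Na³⁺ is already 2 electrons into the core; N³⁺ still has 2 valence electrons; Mg³⁺ is already 1 electron into the core; Al³⁺ is the bare [Ne] core.
Usually core removal costs more than valence removal, but here the competition is close: a tightly held n=2 valence electron can cost more to remove than an n=3 core electron, so the actual values have to decide it.
Approximate IE_4 values (kJ/mol): Ca 6491, Na 9543, N 7475, Mg 10543, Al 11577.
So the fourth ionization energies run Ca < N < Na < Mg < Al.

Al > Mg > Na > N > Ca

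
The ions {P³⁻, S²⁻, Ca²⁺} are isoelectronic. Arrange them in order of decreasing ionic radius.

P³⁻ > S²⁻ > Ca²⁺

All of these have 18 electrons, so size is governed by nuclear charge alone: the more protons, the stronger the pull on the same electron cloud, and the smaller the ion.
Nuclear charges: Ca²⁺ (Z=20), S²⁻ (Z=16), P³⁻ (Z=15).
Largest to smallest: P³⁻ > S²⁻ > Ca²⁺.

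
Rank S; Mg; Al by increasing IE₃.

After 2 electrons have been removed, what remains? S²⁺ still has 4 valence electrons; Mg²⁺ is the bare [Ne] core; Al²⁺ still has 1 valence electron.
Breaking into a closed-shell core is much more expensive than removing a leftover valence electron — Mg has the largest IE_3 here.
Valence configurations: S²⁺ [Ne]3s²3p², Al²⁺ [Ne]3s¹.
The numbers (kJ/mol): S 3357, Mg 7733, Al 2745.
Putting it together, IE_3: Al < S < Mg.

Al < S < Mg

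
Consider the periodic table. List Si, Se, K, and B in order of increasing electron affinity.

B is in period 2, group 13; Si is in period 3, group 14; K is in period 4, group 1; Se is in period 4, group 16.
Atoms with high Z_eff and room in the valence shell (especially the halogens) have the most exothermic electron affinities.
Neither a single period nor a single group — weigh both effects.
K > B: this pair runs against the simple trend — see the exception note.
Si > K: relative to K, both the across-period and down-group shifts push Si's electron affinity up.
Se > Si: period and group pull opposite ways; the across-period shift dominates (195 vs 134 kJ/mol).
Note the exception: K has a higher electron affinity than B, contrary to the simple trend — B's ns²np¹ configuration gives only a small electron affinity — the sparsely filled np subshell binds an added electron weakly.
Tabulated electron affinity (kJ/mol): B 27, Si 134, K 48, Se 195.
So from lowest to highest: B < K < Si < Se.

B < K < Si < Se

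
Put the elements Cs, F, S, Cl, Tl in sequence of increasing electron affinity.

Tl < Cs < S < F < Cl

Electron affinity generally becomes more exothermic across a period toward the halogens and less exothermic down a group.
These span different periods and groups, so the two trends combine.
Cs > Tl: this pair runs against the simple trend — see the exception note.
S > Cs: relative to Cs, both the across-period and down-group shifts push S's electron affinity up.
F > S: relative to S, both the across-period and down-group shifts push F's electron affinity up.
Cl > F: this pair runs against the simple trend — see the exception note.
Note the exception: Cs has a higher electron affinity than Tl, contrary to the simple trend — Tl's ns²np¹ configuration gives only a small electron affinity — the sparsely filled np subshell binds an added electron weakly.
Note the exception: Cl has a higher electron affinity than F, contrary to the simple trend — F's small 2p subshell makes the incoming electron feel strong e⁻–e⁻ repulsion, so Cl actually releases more energy on gaining an electron.
Tabulated electron affinity (kJ/mol): F 328, S 200, Cl 349, Cs 46, Tl 19.
So from lowest to highest: Tl < Cs < S < F < Cl.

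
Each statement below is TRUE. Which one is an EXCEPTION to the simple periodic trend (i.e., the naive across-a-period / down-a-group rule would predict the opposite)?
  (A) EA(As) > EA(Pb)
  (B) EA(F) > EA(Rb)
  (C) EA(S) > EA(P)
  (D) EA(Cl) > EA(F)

(D)

The general trend: electron affinity increases across a period and decreases down a group.
(A) As (period 4, group 15) vs Pb (period 6, group 14): the stated order agrees with the simple trend.
(B) F (period 2, group 17) vs Rb (period 5, group 1): the stated order agrees with the simple trend.
(C) S (period 3, group 16) vs P (period 3, group 15): the stated order agrees with the simple trend.
(D) Cl (period 3, group 17) vs F (period 2, group 17): the stated order contradicts the simple trend.
The exception is (D): F's small 2p subshell makes the incoming electron feel strong e⁻–e⁻ repulsion, so Cl actually releases more energy on gaining an electron.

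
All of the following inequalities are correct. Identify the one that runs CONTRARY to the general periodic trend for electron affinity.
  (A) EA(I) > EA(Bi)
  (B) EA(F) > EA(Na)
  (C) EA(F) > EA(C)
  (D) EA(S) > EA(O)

(D)

The general trend: electron affinity increases across a period and decreases down a group.
(A) I (period 5, group 17) vs Bi (period 6, group 15): the stated order agrees with the simple trend.
(B) F (period 2, group 17) vs Na (period 3, group 1): the stated order agrees with the simple trend.
(C) F (period 2, group 17) vs C (period 2, group 14): the stated order agrees with the simple trend.
(D) S (period 3, group 16) vs O (period 2, group 16): the stated order contradicts the simple trend.
The exception is (D): the compact 2p subshell of O repels the added electron more than S's larger 3p does.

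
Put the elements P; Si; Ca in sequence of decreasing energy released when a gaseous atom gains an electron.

Si > P > Ca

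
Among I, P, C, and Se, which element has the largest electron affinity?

I

C is in period 2, group 14; P is in period 3, group 15; Se is in period 4, group 16; I is in period 5, group 17.
Electron affinity generally becomes more exothermic across a period toward the halogens and less exothermic down a group.
These sit on a diagonal, where the across-period and down-group effects partly cancel.
C > P: the two effects oppose for this pair; the down-group effect wins (122 vs 72 kJ/mol).
Se > C: the two effects oppose for this pair; the across-period effect wins (195 vs 122 kJ/mol).
I > Se: period and group pull opposite ways; the across-period shift dominates (295 vs 195 kJ/mol).
Tabulated electron affinity (kJ/mol): C 122, P 72, Se 195, I 295.
The largest electron affinity among these belongs to I.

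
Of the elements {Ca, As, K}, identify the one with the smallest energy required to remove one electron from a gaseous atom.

K

K is in period 4, group 1; Ca is in period 4, group 2; As is in period 4, group 15.
Across a period the outer electron is held more tightly (higher IE₁); down a group it sits in a higher shell, more shielded, and comes off more easily.
All lie in period 4, so first ionization energy increases left to right.
The smallest energy required to remove one electron from a gaseous atom among these belongs to K.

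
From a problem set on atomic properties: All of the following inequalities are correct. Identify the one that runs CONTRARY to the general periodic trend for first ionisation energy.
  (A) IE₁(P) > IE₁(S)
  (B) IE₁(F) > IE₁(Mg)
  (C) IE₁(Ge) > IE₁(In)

The general trend: first ionisation energy increases across a period and decreases down a group.
(A) P (period 3, group 15) vs S (period 3, group 16): the stated order contradicts the simple trend.
(B) F (period 2, group 17) vs Mg (period 3, group 2): the stated order agrees with the simple trend.
(C) Ge (period 4, group 14) vs In (period 5, group 13): the stated order agrees with the simple trend.
The exception is (A): S (3p⁴) ionizes more easily than half-filled P (3p³) because the paired 3p electron in S is pushed out by e⁻–e⁻ repulsion.

(A)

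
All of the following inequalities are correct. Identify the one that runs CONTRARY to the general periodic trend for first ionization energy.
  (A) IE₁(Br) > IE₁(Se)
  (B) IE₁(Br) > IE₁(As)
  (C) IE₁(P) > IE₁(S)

(C)

The general trend: first ionization energy increases across a period and decreases down a group.
(A) Br (period 4, group 17) vs Se (period 4, group 16): the stated order agrees with the simple trend.
(B) Br (period 4, group 17) vs As (period 4, group 15): the stated order agrees with the simple trend.
(C) P (period 3, group 15) vs S (period 3, group 16): the stated order contradicts the simple trend.
The exception is (C): S (3p⁴) ionizes more easily than half-filled P (3p³) because the paired 3p electron in S is pushed out by e⁻–e⁻ repulsion.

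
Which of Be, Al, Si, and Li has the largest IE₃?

Be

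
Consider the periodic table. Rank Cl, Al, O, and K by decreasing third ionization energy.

O, K, Cl, Al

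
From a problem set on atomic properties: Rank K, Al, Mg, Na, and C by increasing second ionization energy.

Mg < Al < C < K < Na

Consider each +1 ion: K⁺ is the bare [Ar] core; Al⁺ still has 2 valence electrons; Mg⁺ still has 1 valence electron; Na⁺ is the bare [Ne] core; C⁺ still has 3 valence electrons.
Breaking into a closed-shell core is much more expensive than removing a leftover valence electron — K and Na have the largest IE_2 here.
Valence configurations: Al⁺ [Ne]3s², Mg⁺ [Ne]3s¹, C⁺ [He]2s²2p¹.
Tabulated IE_2 (kJ/mol): K 3052, Al 1817, Mg 1451, Na 4562, C 2353.
Overall IE_2 order: Mg < Al < C < K < Na.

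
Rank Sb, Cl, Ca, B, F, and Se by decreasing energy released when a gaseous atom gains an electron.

Adding an electron releases more energy for atoms nearer the top right (short of the noble gases).
Here both period and group differ, so the two effects have to be weighed against each other.
B > Ca: relative to Ca, both the across-period and down-group shifts push B's electron affinity up.
Sb > B: the two effects oppose for this pair; the across-period effect wins (103 vs 27 kJ/mol).
Se > Sb: both effects reinforce here, so Se is clearly the higher of the two.
F > Se: relative to Se, both the across-period and down-group shifts push F's electron affinity up.
Cl > F: this pair runs against the simple trend — see the exception note.
Note the exception: Cl has a higher electron affinity than F, contrary to the simple trend — F's small 2p subshell makes the incoming electron feel strong e⁻–e⁻ repulsion, so Cl actually releases more energy on gaining an electron.
Tabulated electron affinity (kJ/mol): B 27, F 328, Cl 349, Ca 2, Se 195, Sb 103.
So from highest to lowest: Cl > F > Se > Sb > B > Ca.

Cl, F, Se, Sb, B, Ca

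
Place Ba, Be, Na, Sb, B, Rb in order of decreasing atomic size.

Be is in period 2, group 2; B is in period 2, group 13; Na is in period 3, group 1; Rb is in period 5, group 1; Sb is in period 5, group 15; Ba is in period 6, group 2.
Radius decreases left→right (rising Z_eff, same n) and increases top→bottom (higher n).
Here both period and group differ, so the two effects have to be weighed against each other.
Be > B: both are in period 2; the period trend gives Be the larger value.
Sb > Be: period and group pull opposite ways; the down-group shift dominates (140 vs 102 pm).
Na > Sb: period and group pull opposite ways; the across-period shift dominates (155 vs 140 pm).
Ba > Na: the two effects oppose for this pair; the down-group effect wins (196 vs 155 pm).
Rb > Ba: the two effects oppose for this pair; the across-period effect wins (210 vs 196 pm).
Tabulated atomic radius (pm): Be 102, B 85, Na 155, Rb 210, Sb 140, Ba 196.
So from largest to smallest: Rb > Ba > Na > Sb > Be > B.

Rb, Ba, Na, Sb, Be, B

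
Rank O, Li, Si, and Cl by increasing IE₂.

Si < Cl < O < Li

Consider each +1 ion: O⁺ still has 5 valence electrons; Li⁺ is the bare [He] core; Si⁺ still has 3 valence electrons; Cl⁺ still has 6 valence electrons.
Breaking into a closed-shell core is much more expensive than removing a leftover valence electron — Li has the largest IE_2 here.
Valence configurations: O⁺ [He]2s²2p³, Si⁺ [Ne]3s²3p¹, Cl⁺ [Ne]3s²3p⁴.
The numbers (kJ/mol): O 3388, Li 7298, Si 1577, Cl 2298.
Overall IE_2 order: Si < Cl < O < Li.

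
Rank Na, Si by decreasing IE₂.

Na > Si

The second ionization energy removes an electron from the +1 ion. For each element: Na⁺ is the bare [Ne] core; Si⁺ still has 3 valence electrons.
Breaking into a closed-shell core is much more expensive than removing a leftover valence electron — Na has the largest IE_2 here.
The numbers (kJ/mol): Na 4562, Si 1577.
So the second ionization energies run Si < Na.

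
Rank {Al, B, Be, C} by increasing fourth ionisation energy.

After 3 electrons have been removed, what remains? Al³⁺ is the bare [Ne] core; B³⁺ is the bare [He] core; Be³⁺ is already 1 electron into the core; C³⁺ still has 1 valence electron.
Pulling an electron out of a noble-gas core costs far more than removing a remaining valence electron, so Al, Be and B sit at the high end of IE_4.
The numbers (kJ/mol): Al 11577, B 25026, Be 21007, C 6223.
Hence IE_4: C < Al < Be < B.

C < Al < Be < B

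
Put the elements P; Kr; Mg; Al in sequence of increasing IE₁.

Al, Mg, P, Kr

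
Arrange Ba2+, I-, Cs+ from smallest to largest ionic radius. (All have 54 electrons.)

Ba2+ < Cs+ < I-

All of these have 54 electrons, so size is governed by nuclear charge alone: the more protons, the stronger the pull on the same electron cloud, and the smaller the ion.
Nuclear charges: Ba2+ (Z=56), Cs+ (Z=55), I- (Z=53).
Smallest to largest: Ba2+ < Cs+ < I-.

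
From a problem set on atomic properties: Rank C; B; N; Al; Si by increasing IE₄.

Si < C < N < Al < B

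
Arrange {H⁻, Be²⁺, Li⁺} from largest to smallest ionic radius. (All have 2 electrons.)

H⁻ > Li⁺ > Be²⁺

All of these have 2 electrons, so size is governed by nuclear charge alone: the more protons, the stronger the pull on the same electron cloud, and the smaller the ion.
Nuclear charges: Be²⁺ (Z=4), Li⁺ (Z=3), H⁻ (Z=1).
Largest to smallest: H⁻ > Li⁺ > Be²⁺.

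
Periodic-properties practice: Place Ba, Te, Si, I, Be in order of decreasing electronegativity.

I > Te > Si > Be > Ba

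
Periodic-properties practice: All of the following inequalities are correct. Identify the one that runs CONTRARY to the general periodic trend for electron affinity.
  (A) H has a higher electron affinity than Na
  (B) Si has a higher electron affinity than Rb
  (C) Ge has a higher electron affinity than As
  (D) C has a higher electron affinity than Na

(C)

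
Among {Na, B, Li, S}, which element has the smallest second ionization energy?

S

Consider each +1 ion: Na⁺ is the bare [Ne] core; B⁺ still has 2 valence electrons; Li⁺ is the bare [He] core; S⁺ still has 5 valence electrons.
Breaking into a closed-shell core is much more expensive than removing a leftover valence electron — Na and Li have the largest IE_2 here.
Valence configurations: B⁺ [He]2s², S⁺ [Ne]3s²3p³.
The numbers (kJ/mol): Na 4562, B 2427, Li 7298, S 2252.
Overall IE_2 order: S < B < Na < Li.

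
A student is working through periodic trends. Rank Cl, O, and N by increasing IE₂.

Cl < N < O

Consider each +1 ion: Cl⁺ still has 6 valence electrons; O⁺ still has 5 valence electrons; N⁺ still has 4 valence electrons.
All are still removing valence electrons, so compare the +1 ions as you would atoms: IE_2 generally rises across a period (higher Z_eff) and falls down a group (larger shell), subject to the usual subshell exceptions.
Valence configurations: Cl⁺ [Ne]3s²3p⁴, O⁺ [He]2s²2p³, N⁺ [He]2s²2p².
Approximate IE_2 values (kJ/mol): Cl 2298, O 3388, N 2856.
So the second ionization energies run Cl < N < O.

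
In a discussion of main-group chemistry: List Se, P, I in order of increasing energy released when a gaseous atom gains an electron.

P is in period 3, group 15; Se is in period 4, group 16; I is in period 5, group 17.
EA tends to increase across a period and decrease down a group, though the pattern is less regular than for IE or radius.
These sit on a diagonal, where the across-period and down-group effects partly cancel.
Se > P: period and group pull opposite ways; the across-period shift dominates (195 vs 72 kJ/mol).
I > Se: the two effects oppose for this pair; the across-period effect wins (295 vs 195 kJ/mol).
For reference (kJ/mol): P 72, Se 195, I 295.
So from lowest to highest: P < Se < I.

P < Se < I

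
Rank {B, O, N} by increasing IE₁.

B is in period 2, group 13; N is in period 2, group 15; O is in period 2, group 16.
Across a period the outer electron is held more tightly (higher IE₁); down a group it sits in a higher shell, more shielded, and comes off more easily.
All lie in period 2; the across-period trend (first ionization energy increases left to right) applies, with the exception below.
Note the exception: N has a higher first ionization energy than O, contrary to the simple trend — pairing an electron in O's 2p⁴ costs repulsion energy, so O ionizes more easily than half-filled N (2p³).
Tabulated first ionization energy (kJ/mol): B 801, N 1402, O 1314.
So from lowest to highest: B < O < N.

B, O, N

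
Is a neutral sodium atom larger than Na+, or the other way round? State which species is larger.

Forming Na+ removes 1 electron from Na. Fewer electrons for the same nuclear charge means less shielding and a higher Z_eff on the remaining electrons, and for main-group metals the entire outer shell is lost.
A cation is smaller than its parent atom: Na+ < Na.

Na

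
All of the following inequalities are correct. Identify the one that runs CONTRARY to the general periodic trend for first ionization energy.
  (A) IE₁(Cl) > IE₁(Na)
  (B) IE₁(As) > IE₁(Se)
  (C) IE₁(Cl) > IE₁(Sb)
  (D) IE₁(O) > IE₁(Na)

(B)

The general trend: first ionization energy increases across a period and decreases down a group.
(A) Cl (period 3, group 17) vs Na (period 3, group 1): the stated order agrees with the simple trend.
(B) As (period 4, group 15) vs Se (period 4, group 16): the stated order contradicts the simple trend.
(C) Cl (period 3, group 17) vs Sb (period 5, group 15): the stated order agrees with the simple trend.
(D) O (period 2, group 16) vs Na (period 3, group 1): the stated order agrees with the simple trend.
The exception is (B): Se (4p⁴) ionizes more easily than half-filled As (4p³).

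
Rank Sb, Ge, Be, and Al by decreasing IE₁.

Be is in period 2, group 2; Al is in period 3, group 13; Ge is in period 4, group 14; Sb is in period 5, group 15.
First ionization energy rises across a period (greater Z_eff holds electrons more tightly) and falls down a group (valence electrons are farther from the nucleus).
A diagonal step moves right (one effect) and down (the opposite effect) at once.
Ge > Al: period and group pull opposite ways; the across-period shift dominates (762 vs 578 kJ/mol).
Sb > Ge: the two effects oppose for this pair; the across-period effect wins (831 vs 762 kJ/mol).
Be > Sb: period and group pull opposite ways; the down-group shift dominates (900 vs 831 kJ/mol).
Approximate values (kJ/mol): Be 900, Al 578, Ge 762, Sb 831.
So from highest to lowest: Be > Sb > Ge > Al.

Be > Sb > Ge > Al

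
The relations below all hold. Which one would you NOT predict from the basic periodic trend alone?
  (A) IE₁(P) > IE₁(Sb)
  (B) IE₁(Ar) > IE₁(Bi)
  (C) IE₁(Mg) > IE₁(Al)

(C)

The general trend: first ionisation energy increases across a period and decreases down a group.
(A) P (period 3, group 15) vs Sb (period 5, group 15): the stated order agrees with the simple trend.
(B) Ar (period 3, group 18) vs Bi (period 6, group 15): the stated order agrees with the simple trend.
(C) Mg (period 3, group 2) vs Al (period 3, group 13): the stated order contradicts the simple trend.
The exception is (C): Al's single 3p electron is easier to remove than one from Mg's filled 3s².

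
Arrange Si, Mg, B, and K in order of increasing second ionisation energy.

After 1 electron has been removed, what remains? Si⁺ still has 3 valence electrons; Mg⁺ still has 1 valence electron; B⁺ still has 2 valence electrons; K⁺ is the bare [Ar] core.
Breaking into a closed-shell core is much more expensive than removing a leftover valence electron — K has the largest IE_2 here.
Valence configurations: Si⁺ [Ne]3s²3p¹, Mg⁺ [Ne]3s¹, B⁺ [He]2s².
Approximate IE_2 values (kJ/mol): Si 1577, Mg 1451, B 2427, K 3052.
Overall IE_2 order: Mg < Si < B < K.

Mg < Si < B < K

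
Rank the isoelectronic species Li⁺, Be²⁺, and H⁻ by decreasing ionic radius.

H⁻ > Li⁺ > Be²⁺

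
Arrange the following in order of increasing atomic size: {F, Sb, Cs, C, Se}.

C is in period 2, group 14; F is in period 2, group 17; Se is in period 4, group 16; Sb is in period 5, group 15; Cs is in period 6, group 1.
Across a period the added protons contract the valence shell; down a group each new principal shell makes the atom larger.
Neither a single period nor a single group — weigh both effects.
C > F: both are in period 2; the period trend gives C the larger value.
Se > C: the two effects oppose for this pair; the down-group effect wins (116 vs 75 pm).
Sb > Se: both effects reinforce here, so Sb is clearly the larger of the two.
Cs > Sb: relative to Sb, both the across-period and down-group shifts push Cs's atomic radius up.
For reference (pm): C 75, F 64, Se 116, Sb 140, Cs 232.
So from smallest to largest: F < C < Se < Sb < Cs.

F < C < Se < Sb < Cs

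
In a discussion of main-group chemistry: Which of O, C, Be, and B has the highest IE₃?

After 2 electrons have been removed, what remains? O²⁺ still has 4 valence electrons; C²⁺ still has 2 valence electrons; Be²⁺ is the bare [He] core; B²⁺ still has 1 valence electron.
Pulling an electron out of a noble-gas core costs far more than removing a remaining valence electron, so Be sits at the high end of IE_3.
Valence configurations: O²⁺ [He]2s²2p², C²⁺ [He]2s², B²⁺ [He]2s¹.
Tabulated IE_3 (kJ/mol): O 5300, C 4620, Be 14849, B 3660.
Putting it together, IE_3: B < C < O < Be.

Be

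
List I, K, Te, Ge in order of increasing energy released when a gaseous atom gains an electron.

K < Ge < Te < I

K is in period 4, group 1; Ge is in period 4, group 14; Te is in period 5, group 16; I is in period 5, group 17.
EA tends to increase across a period and decrease down a group, though the pattern is less regular than for IE or radius.
Neither a single period nor a single group — weigh both effects.
Ge > K: Ge lies to the right of K in period 4, so the across-period effect alone puts Ge higher.
Te > Ge: period and group pull opposite ways; the across-period shift dominates (190 vs 119 kJ/mol).
I > Te: both are in period 5; the period trend gives I the larger value.
Tabulated electron affinity (kJ/mol): K 48, Ge 119, Te 190, I 295.
So from lowest to highest: K < Ge < Te < I.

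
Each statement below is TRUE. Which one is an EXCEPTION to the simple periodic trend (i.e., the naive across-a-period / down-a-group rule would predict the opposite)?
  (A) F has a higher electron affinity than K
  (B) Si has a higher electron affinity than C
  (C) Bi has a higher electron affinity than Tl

(B)

The general trend: electron affinity increases across a period and decreases down a group.
(A) F (period 2, group 17) vs K (period 4, group 1): the stated order agrees with the simple trend.
(B) Si (period 3, group 14) vs C (period 2, group 14): the stated order contradicts the simple trend.
(C) Bi (period 6, group 15) vs Tl (period 6, group 13): the stated order agrees with the simple trend.
The exception is (B): Si's larger, more diffuse 3p orbitals accept an added electron slightly more readily than C's compact 2p.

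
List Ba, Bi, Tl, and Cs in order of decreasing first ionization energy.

Bi, Tl, Ba, Cs

Cs is in period 6, group 1; Ba is in period 6, group 2; Tl is in period 6, group 13; Bi is in period 6, group 15.
IE₁ increases left→right with effective nuclear charge and decreases top→bottom as the valence shell moves farther out.
All lie in period 6, so first ionization energy increases left to right.
So from highest to lowest: Bi > Tl > Ba > Cs.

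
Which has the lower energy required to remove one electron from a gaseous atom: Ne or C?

C is in period 2, group 14; Ne is in period 2, group 18.
Removing the outermost electron gets harder across a period and easier down a group.
All lie in period 2, so first ionization energy increases left to right.
So C has the lower energy required to remove one electron from a gaseous atom (C < Ne).

C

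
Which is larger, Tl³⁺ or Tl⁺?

Both ions have Z = 81 protons, but Tl³⁺ has lost more electrons, so its remaining electrons feel a larger effective nuclear charge per electron and are pulled in more tightly.
Higher positive charge → smaller ion, so Tl⁺ > Tl³⁺.

Tl⁺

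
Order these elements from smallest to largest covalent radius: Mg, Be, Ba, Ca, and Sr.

Be is in period 2, group 2; Mg is in period 3, group 2; Ca is in period 4, group 2; Sr is in period 5, group 2; Ba is in period 6, group 2.
Across a period the added protons contract the valence shell; down a group each new principal shell makes the atom larger.
All are in group 2, so atomic radius increases down the group.
So from smallest to largest: Be < Mg < Ca < Sr < Ba.

Be < Mg < Ca < Sr < Ba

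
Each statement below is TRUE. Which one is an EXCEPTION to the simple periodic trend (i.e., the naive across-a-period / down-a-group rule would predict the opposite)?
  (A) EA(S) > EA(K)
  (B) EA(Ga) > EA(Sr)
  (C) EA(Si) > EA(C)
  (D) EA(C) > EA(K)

The general trend: electron affinity increases across a period and decreases down a group.
(A) S (period 3, group 16) vs K (period 4, group 1): the stated order agrees with the simple trend.
(B) Ga (period 4, group 13) vs Sr (period 5, group 2): the stated order agrees with the simple trend.
(C) Si (period 3, group 14) vs C (period 2, group 14): the stated order contradicts the simple trend.
(D) C (period 2, group 14) vs K (period 4, group 1): the stated order agrees with the simple trend.
The exception is (C): Si's larger, more diffuse 3p orbitals accept an added electron slightly more readily than C's compact 2p.

(C)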